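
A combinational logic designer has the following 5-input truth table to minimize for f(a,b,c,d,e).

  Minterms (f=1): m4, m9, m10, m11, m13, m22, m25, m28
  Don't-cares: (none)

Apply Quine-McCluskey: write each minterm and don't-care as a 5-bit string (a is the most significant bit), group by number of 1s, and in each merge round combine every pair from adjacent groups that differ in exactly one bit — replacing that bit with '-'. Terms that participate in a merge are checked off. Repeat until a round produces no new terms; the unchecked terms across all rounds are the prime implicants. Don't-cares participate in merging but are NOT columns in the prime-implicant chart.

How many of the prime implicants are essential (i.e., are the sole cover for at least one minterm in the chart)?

size-2^0 implicants → 00100  01001(✓)  01010(✓)  01011(✓)  01101(✓)  10110  11001(✓)  11100
size-2^1 implicants → -1001  01-01  010-1  0101-
Unchecked terms (primes): -1001, 00100, 01-01, 010-1, 0101-, 10110, 11100
Minterm coverage:
  m4 ⊆ 00100 [E]
  m9 ⊆ -1001,01-01,010-1
  m10 ⊆ 0101- [E]
  m11 ⊆ 010-1,0101-
  m13 ⊆ 01-01 [E]
  m22 ⊆ 10110 [E]
  m25 ⊆ -1001 [E]
  m28 ⊆ 11100 [E]
E = {-1001, 00100, 01-01, 0101-, 10110, 11100}

6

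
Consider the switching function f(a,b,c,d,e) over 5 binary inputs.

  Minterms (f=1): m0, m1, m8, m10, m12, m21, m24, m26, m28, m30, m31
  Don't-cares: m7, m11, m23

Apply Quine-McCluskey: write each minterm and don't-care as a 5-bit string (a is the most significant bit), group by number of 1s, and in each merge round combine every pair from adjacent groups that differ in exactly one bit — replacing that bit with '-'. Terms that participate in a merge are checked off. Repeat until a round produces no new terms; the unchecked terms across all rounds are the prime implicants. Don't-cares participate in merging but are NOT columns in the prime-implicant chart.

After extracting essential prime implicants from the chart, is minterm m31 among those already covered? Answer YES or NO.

size-2^0 implicants → 00000(✓)  00001(✓)  00111(✓)  01000(✓)  01010(✓)  01011(✓)  01100(✓)  10101(✓)  10111(✓)  11000(✓)  11010(✓)  11100(✓)  11110(✓)  11111(✓)
size-2^1 implicants → -0111  -1000(✓)  -1010(✓)  -1100(✓)  0-000  0000-  01-00(✓)  010-0(✓)  0101-  1-111  101-1  11-00(✓)  11-10(✓)  110-0(✓)  111-0(✓)  1111-
size-2^2 implicants → -1-00  -10-0  11--0
Unchecked terms (primes): -0111, -1-00, -10-0, 0-000, 0000-, 0101-, 1-111, 101-1, 11--0, 1111-
Minterm coverage:
  m0 ⊆ 0-000,0000-
  m1 ⊆ 0000- [E]
  m8 ⊆ -1-00,-10-0,0-000
  m10 ⊆ -10-0,0101-
  m12 ⊆ -1-00 [E]
  m21 ⊆ 101-1 [E]
  m24 ⊆ -1-00,-10-0,11--0
  m26 ⊆ -10-0,11--0
  m28 ⊆ -1-00,11--0
  m30 ⊆ 11--0,1111-
  m31 ⊆ 1-111,1111-
E = {-1-00, 0000-, 101-1}

NO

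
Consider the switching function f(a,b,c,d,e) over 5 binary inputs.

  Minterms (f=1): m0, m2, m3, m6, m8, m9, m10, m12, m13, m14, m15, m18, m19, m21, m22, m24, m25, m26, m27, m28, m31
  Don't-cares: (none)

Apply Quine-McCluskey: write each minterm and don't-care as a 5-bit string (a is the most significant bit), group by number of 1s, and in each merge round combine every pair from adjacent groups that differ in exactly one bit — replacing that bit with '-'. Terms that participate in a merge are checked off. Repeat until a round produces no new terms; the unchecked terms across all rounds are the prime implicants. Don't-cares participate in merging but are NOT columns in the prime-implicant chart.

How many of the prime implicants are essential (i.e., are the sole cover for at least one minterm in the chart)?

[col 0] 00000*, 00010*, 00011*, 00110*, 01000*, 01001*, 01010*, 01100*, 01101*, 01110*, 01111*, 10010*, 10011*, 10101, 10110*, 11000*, 11001*, 11010*, 11011*, 11100*, 11111*
[col 1] -0010*, -0011*, -0110*, -1000*, -1001*, -1010*, -1100*, -1111, 0-000*, 0-010*, 0-110*, 00-10*, 000-0*, 0001-*, 01-00*, 01-01*, 01-10*, 010-0*, 0100-*, 011-0*, 011-1*, 0110-*, 0111-*, 1-010*, 1-011*, 10-10*, 1001-*, 11-00*, 11-11, 110-0*, 110-1*, 1100-*, 1101-*
[col 2] --010, -0-10, -001-, -1-00, -10-0, -100-, 0--10, 0-0-0, 01--0, 01-0-, 011--, 1-01-, 110--
Prime implicants: --010, -0-10, -001-, -1-00, -10-0, -100-, -1111, 0--10, 0-0-0, 01--0, 01-0-, 011--, 1-01-, 10101, 11-11, 110--
PI chart (minterm → PIs covering it):
  0 | 0-0-0  (sole → essential)
  2 | --010,-0-10,-001-,0--10,0-0-0
  3 | -001-  (sole → essential)
  6 | -0-10,0--10
  8 | -1-00,-10-0,-100-,0-0-0,01--0,01-0-
  9 | -100-,01-0-
  10 | --010,-10-0,0--10,0-0-0,01--0
  12 | -1-00,01--0,01-0-,011--
  13 | 01-0-,011--
  14 | 0--10,01--0,011--
  15 | -1111,011--
  18 | --010,-0-10,-001-,1-01-
  19 | -001-,1-01-
  21 | 10101  (sole → essential)
  22 | -0-10  (sole → essential)
  24 | -1-00,-10-0,-100-,110--
  25 | -100-,110--
  26 | --010,-10-0,1-01-,110--
  27 | 1-01-,11-11,110--
  28 | -1-00  (sole → essential)
  31 | -1111,11-11
Essential prime implicants: -0-10, -001-, -1-00, 0-0-0, 10101

5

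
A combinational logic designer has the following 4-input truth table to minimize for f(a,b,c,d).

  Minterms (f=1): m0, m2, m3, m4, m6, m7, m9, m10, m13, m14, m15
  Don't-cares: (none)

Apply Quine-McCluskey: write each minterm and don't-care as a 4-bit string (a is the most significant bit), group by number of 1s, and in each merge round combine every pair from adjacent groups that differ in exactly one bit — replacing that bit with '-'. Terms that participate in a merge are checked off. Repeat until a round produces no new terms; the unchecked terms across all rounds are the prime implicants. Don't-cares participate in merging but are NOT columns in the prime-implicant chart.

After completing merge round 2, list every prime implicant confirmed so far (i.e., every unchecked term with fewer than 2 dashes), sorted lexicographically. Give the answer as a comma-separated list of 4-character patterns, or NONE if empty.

1-01, 11-1

size-2^0 implicants → 0000(✓)  0010(✓)  0011(✓)  0100(✓)  0110(✓)  0111(✓)  1001(✓)  1010(✓)  1101(✓)  1110(✓)  1111(✓)
size-2^1 implicants → -010(✓)  -110(✓)  -111(✓)  0-00(✓)  0-10(✓)  0-11(✓)  00-0(✓)  001-(✓)  01-0(✓)  011-(✓)  1-01  1-10(✓)  11-1  111-(✓)
size-2^2 implicants → --10  -11-  0--0  0-1-
Unchecked terms (primes): --10, -11-, 0--0, 0-1-, 1-01, 11-1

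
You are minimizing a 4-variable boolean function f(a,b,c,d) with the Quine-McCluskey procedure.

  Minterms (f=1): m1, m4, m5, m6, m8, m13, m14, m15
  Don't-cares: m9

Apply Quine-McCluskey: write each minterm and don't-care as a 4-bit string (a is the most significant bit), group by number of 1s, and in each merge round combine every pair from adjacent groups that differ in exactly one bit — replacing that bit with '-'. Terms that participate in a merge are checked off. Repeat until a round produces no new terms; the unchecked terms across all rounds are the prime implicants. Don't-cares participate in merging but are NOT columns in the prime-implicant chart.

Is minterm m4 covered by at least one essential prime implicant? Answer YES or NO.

NO

size-2^0 implicants → 0001(✓)  0100(✓)  0101(✓)  0110(✓)  1000(✓)  1001(✓)  1101(✓)  1110(✓)  1111(✓)
size-2^1 implicants → -001(✓)  -101(✓)  -110  0-01(✓)  01-0  010-  1-01(✓)  100-  11-1  111-
size-2^2 implicants → --01
Unchecked terms (primes): --01, -110, 01-0, 010-, 100-, 11-1, 111-
Minterm coverage:
  m1 ⊆ --01 [E]
  m4 ⊆ 01-0,010-
  m5 ⊆ --01,010-
  m6 ⊆ -110,01-0
  m8 ⊆ 100- [E]
  m13 ⊆ --01,11-1
  m14 ⊆ -110,111-
  m15 ⊆ 11-1,111-
E = {--01, 100-}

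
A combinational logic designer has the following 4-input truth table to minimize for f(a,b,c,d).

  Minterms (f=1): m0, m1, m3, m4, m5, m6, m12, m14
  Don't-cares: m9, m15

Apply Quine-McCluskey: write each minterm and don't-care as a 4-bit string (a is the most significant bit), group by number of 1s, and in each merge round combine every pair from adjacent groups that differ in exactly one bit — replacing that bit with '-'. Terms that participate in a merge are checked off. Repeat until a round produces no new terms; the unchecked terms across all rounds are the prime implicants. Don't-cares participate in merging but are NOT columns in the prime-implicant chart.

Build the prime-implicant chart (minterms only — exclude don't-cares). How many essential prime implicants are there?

3

Round 0: 0000✓ 0001✓ 0011✓ 0100✓ 0101✓ 0110✓ 1001✓ 1100✓ 1110✓ 1111✓
Round 1: -001 -100✓ -110✓ 0-00✓ 0-01✓ 00-1 000-✓ 01-0✓ 010-✓ 11-0✓ 111-
Round 2: -1-0 0-0-
PIs = {-001, -1-0, 0-0-, 00-1, 111-}
Coverage chart:
  m0: 0-0- ←essential
  m1: -001,0-0-,00-1
  m3: 00-1 ←essential
  m4: -1-0,0-0-
  m5: 0-0- ←essential
  m6: -1-0 ←essential
  m12: -1-0 ←essential
  m14: -1-0,111-
Essential: -1-0, 0-0-, 00-1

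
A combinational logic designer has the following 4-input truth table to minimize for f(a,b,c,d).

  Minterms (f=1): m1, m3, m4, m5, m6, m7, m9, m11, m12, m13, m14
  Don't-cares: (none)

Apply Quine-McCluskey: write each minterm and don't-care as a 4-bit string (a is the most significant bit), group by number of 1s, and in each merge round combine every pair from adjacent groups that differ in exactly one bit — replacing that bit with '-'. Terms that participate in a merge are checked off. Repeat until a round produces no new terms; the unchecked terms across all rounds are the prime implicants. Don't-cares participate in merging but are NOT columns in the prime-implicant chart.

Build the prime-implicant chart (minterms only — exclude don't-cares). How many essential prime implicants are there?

Round 0: 0001✓ 0011✓ 0100✓ 0101✓ 0110✓ 0111✓ 1001✓ 1011✓ 1100✓ 1101✓ 1110✓
Round 1: -001✓ -011✓ -100✓ -101✓ -110✓ 0-01✓ 0-11✓ 00-1✓ 01-0✓ 01-1✓ 010-✓ 011-✓ 1-01✓ 10-1✓ 11-0✓ 110-✓
Round 2: --01 -0-1 -1-0 -10- 0--1 01--
PIs = {--01, -0-1, -1-0, -10-, 0--1, 01--}
Coverage chart:
  m1: --01,-0-1,0--1
  m3: -0-1,0--1
  m4: -1-0,-10-,01--
  m5: --01,-10-,0--1,01--
  m6: -1-0,01--
  m7: 0--1,01--
  m9: --01,-0-1
  m11: -0-1 ←essential
  m12: -1-0,-10-
  m13: --01,-10-
  m14: -1-0 ←essential
Essential: -0-1, -1-0

2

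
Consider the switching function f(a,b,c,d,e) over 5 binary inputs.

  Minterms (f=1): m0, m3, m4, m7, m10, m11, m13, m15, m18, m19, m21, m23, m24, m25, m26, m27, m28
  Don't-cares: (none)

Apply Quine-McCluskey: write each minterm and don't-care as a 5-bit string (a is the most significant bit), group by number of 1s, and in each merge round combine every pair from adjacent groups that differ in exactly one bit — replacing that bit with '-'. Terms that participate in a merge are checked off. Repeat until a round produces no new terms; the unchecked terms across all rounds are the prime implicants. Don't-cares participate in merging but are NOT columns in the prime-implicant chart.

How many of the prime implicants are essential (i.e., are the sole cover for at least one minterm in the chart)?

7

size-2^0 implicants → 00000(✓)  00011(✓)  00100(✓)  00111(✓)  01010(✓)  01011(✓)  01101(✓)  01111(✓)  10010(✓)  10011(✓)  10101(✓)  10111(✓)  11000(✓)  11001(✓)  11010(✓)  11011(✓)  11100(✓)
size-2^1 implicants → -0011(✓)  -0111(✓)  -1010(✓)  -1011(✓)  0-011(✓)  0-111(✓)  00-00  00-11(✓)  01-11(✓)  0101-(✓)  011-1  1-010(✓)  1-011(✓)  10-11(✓)  1001-(✓)  101-1  11-00  110-0(✓)  110-1(✓)  1100-(✓)  1101-(✓)
size-2^2 implicants → --011  -0-11  -101-  0--11  1-01-  110--
Unchecked terms (primes): --011, -0-11, -101-, 0--11, 00-00, 011-1, 1-01-, 101-1, 11-00, 110--
Minterm coverage:
  m0 ⊆ 00-00 [E]
  m3 ⊆ --011,-0-11,0--11
  m4 ⊆ 00-00 [E]
  m7 ⊆ -0-11,0--11
  m10 ⊆ -101- [E]
  m11 ⊆ --011,-101-,0--11
  m13 ⊆ 011-1 [E]
  m15 ⊆ 0--11,011-1
  m18 ⊆ 1-01- [E]
  m19 ⊆ --011,-0-11,1-01-
  m21 ⊆ 101-1 [E]
  m23 ⊆ -0-11,101-1
  m24 ⊆ 11-00,110--
  m25 ⊆ 110-- [E]
  m26 ⊆ -101-,1-01-,110--
  m27 ⊆ --011,-101-,1-01-,110--
  m28 ⊆ 11-00 [E]
E = {-101-, 00-00, 011-1, 1-01-, 101-1, 11-00, 110--}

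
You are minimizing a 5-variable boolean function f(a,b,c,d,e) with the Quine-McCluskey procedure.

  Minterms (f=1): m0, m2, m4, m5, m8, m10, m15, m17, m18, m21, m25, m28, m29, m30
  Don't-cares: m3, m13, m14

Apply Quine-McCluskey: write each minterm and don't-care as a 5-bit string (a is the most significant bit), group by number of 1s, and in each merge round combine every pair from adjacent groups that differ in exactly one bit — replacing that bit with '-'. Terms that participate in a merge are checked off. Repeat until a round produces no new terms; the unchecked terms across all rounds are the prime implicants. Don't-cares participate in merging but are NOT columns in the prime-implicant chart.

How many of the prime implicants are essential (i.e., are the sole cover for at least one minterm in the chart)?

Round 0: 00000✓ 00010✓ 00011✓ 00100✓ 00101✓ 01000✓ 01010✓ 01101✓ 01110✓ 01111✓ 10001✓ 10010✓ 10101✓ 11001✓ 11100✓ 11101✓ 11110✓
Round 1: -0010 -0101✓ -1101✓ -1110 0-000✓ 0-010✓ 0-101✓ 00-00 000-0✓ 0001- 0010- 01-10 010-0✓ 011-1 0111- 1-001✓ 1-101✓ 10-01✓ 11-01✓ 111-0 1110-
Round 2: --101 0-0-0 1--01
PIs = {--101, -0010, -1110, 0-0-0, 00-00, 0001-, 0010-, 01-10, 011-1, 0111-, 1--01, 111-0, 1110-}
Coverage chart:
  m0: 0-0-0,00-00
  m2: -0010,0-0-0,0001-
  m4: 00-00,0010-
  m5: --101,0010-
  m8: 0-0-0 ←essential
  m10: 0-0-0,01-10
  m15: 011-1,0111-
  m17: 1--01 ←essential
  m18: -0010 ←essential
  m21: --101,1--01
  m25: 1--01 ←essential
  m28: 111-0,1110-
  m29: --101,1--01,1110-
  m30: -1110,111-0
Essential: -0010, 0-0-0, 1--01

3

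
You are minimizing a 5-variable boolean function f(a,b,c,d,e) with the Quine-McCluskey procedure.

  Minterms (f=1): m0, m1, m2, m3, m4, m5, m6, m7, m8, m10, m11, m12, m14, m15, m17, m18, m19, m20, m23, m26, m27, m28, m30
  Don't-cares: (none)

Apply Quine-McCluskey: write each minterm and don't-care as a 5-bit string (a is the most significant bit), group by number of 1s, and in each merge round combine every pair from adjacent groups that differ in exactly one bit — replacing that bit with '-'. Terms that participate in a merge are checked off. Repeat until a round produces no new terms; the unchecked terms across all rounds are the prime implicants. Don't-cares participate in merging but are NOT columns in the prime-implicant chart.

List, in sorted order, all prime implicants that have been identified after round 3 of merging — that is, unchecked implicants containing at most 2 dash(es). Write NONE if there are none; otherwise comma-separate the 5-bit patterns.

--100, -0-11, -00-1, -1-10, -11-0

[col 0] 00000*, 00001*, 00010*, 00011*, 00100*, 00101*, 00110*, 00111*, 01000*, 01010*, 01011*, 01100*, 01110*, 01111*, 10001*, 10010*, 10011*, 10100*, 10111*, 11010*, 11011*, 11100*, 11110*
[col 1] -0001*, -0010*, -0011*, -0100*, -0111*, -1010*, -1011*, -1100*, -1110*, 0-000*, 0-010*, 0-011*, 0-100*, 0-110*, 0-111*, 00-00*, 00-01*, 00-10*, 00-11*, 000-0*, 000-1*, 0000-*, 0001-*, 001-0*, 001-1*, 0010-*, 0011-*, 01-00*, 01-10*, 01-11*, 010-0*, 0101-*, 011-0*, 0111-*, 1-010*, 1-011*, 1-100*, 10-11*, 100-1*, 1001-*, 11-10*, 1101-*, 111-0*
[col 2] --010*, --011*, --100, -0-11, -00-1, -001-*, -1-10, -101-*, -11-0, 0--00*, 0--10*, 0--11*, 0-0-0*, 0-01-*, 0-1-0*, 0-11-*, 00--0*, 00--1*, 00-0-*, 00-1-*, 000--*, 001--*, 01--0*, 01-1-*, 1-01-*
[col 3] --01-, 0---0, 0--1-, 00---
Prime implicants: --01-, --100, -0-11, -00-1, -1-10, -11-0, 0---0, 0--1-, 00---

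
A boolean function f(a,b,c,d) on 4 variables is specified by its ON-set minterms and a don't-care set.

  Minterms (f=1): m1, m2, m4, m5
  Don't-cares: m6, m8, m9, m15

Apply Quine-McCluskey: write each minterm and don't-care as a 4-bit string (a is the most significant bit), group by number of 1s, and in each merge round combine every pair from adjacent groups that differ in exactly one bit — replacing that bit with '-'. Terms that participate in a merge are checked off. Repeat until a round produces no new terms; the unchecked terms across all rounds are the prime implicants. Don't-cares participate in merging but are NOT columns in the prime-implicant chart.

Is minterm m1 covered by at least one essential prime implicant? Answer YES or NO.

[col 0] 0001*, 0010*, 0100*, 0101*, 0110*, 1000*, 1001*, 1111
[col 1] -001, 0-01, 0-10, 01-0, 010-, 100-
Prime implicants: -001, 0-01, 0-10, 01-0, 010-, 100-, 1111
PI chart (minterm → PIs covering it):
  1 | -001,0-01
  2 | 0-10  (sole → essential)
  4 | 01-0,010-
  5 | 0-01,010-
Essential prime implicants: 0-10

NO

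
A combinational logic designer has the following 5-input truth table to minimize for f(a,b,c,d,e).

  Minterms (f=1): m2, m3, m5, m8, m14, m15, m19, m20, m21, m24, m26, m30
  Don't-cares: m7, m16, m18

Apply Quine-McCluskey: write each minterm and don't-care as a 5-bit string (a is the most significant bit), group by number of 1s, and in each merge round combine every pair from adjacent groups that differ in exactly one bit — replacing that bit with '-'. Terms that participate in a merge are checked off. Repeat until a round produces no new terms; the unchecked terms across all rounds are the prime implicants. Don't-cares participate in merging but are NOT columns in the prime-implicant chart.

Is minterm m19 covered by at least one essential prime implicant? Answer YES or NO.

YES

Round 0: 00010✓ 00011✓ 00101✓ 00111✓ 01000✓ 01110✓ 01111✓ 10000✓ 10010✓ 10011✓ 10100✓ 10101✓ 11000✓ 11010✓ 11110✓
Round 1: -0010✓ -0011✓ -0101 -1000 -1110 0-111 00-11 0001-✓ 001-1 0111- 1-000✓ 1-010✓ 10-00 100-0✓ 1001-✓ 1010- 11-10 110-0✓
Round 2: -001- 1-0-0
PIs = {-001-, -0101, -1000, -1110, 0-111, 00-11, 001-1, 0111-, 1-0-0, 10-00, 1010-, 11-10}
Coverage chart:
  m2: -001- ←essential
  m3: -001-,00-11
  m5: -0101,001-1
  m8: -1000 ←essential
  m14: -1110,0111-
  m15: 0-111,0111-
  m19: -001- ←essential
  m20: 10-00,1010-
  m21: -0101,1010-
  m24: -1000,1-0-0
  m26: 1-0-0,11-10
  m30: -1110,11-10
Essential: -001-, -1000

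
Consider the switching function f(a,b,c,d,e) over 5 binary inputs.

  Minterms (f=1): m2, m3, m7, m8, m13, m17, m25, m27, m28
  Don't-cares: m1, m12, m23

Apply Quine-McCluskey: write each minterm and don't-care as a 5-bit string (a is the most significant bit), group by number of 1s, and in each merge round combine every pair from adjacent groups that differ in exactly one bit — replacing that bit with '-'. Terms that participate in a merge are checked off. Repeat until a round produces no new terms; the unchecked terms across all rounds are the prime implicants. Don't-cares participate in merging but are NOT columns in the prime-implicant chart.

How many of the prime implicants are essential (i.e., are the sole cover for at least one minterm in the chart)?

5

size-2^0 implicants → 00001(✓)  00010(✓)  00011(✓)  00111(✓)  01000(✓)  01100(✓)  01101(✓)  10001(✓)  10111(✓)  11001(✓)  11011(✓)  11100(✓)
size-2^1 implicants → -0001  -0111  -1100  00-11  000-1  0001-  01-00  0110-  1-001  110-1
Unchecked terms (primes): -0001, -0111, -1100, 00-11, 000-1, 0001-, 01-00, 0110-, 1-001, 110-1
Minterm coverage:
  m2 ⊆ 0001- [E]
  m3 ⊆ 00-11,000-1,0001-
  m7 ⊆ -0111,00-11
  m8 ⊆ 01-00 [E]
  m13 ⊆ 0110- [E]
  m17 ⊆ -0001,1-001
  m25 ⊆ 1-001,110-1
  m27 ⊆ 110-1 [E]
  m28 ⊆ -1100 [E]
E = {-1100, 0001-, 01-00, 0110-, 110-1}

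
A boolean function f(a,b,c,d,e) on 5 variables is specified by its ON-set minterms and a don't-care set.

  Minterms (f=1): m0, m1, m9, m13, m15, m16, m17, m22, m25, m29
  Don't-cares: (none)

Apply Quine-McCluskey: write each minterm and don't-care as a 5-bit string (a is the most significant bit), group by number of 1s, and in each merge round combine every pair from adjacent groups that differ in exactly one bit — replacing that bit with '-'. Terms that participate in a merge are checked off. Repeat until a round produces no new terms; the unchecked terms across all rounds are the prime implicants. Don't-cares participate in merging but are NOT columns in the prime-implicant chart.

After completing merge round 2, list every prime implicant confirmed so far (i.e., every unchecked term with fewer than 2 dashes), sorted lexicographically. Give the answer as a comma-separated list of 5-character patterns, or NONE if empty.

[col 0] 00000*, 00001*, 01001*, 01101*, 01111*, 10000*, 10001*, 10110, 11001*, 11101*
[col 1] -0000*, -0001*, -1001*, -1101*, 0-001*, 0000-*, 01-01*, 011-1, 1-001*, 1000-*, 11-01*
[col 2] --001, -000-, -1-01
Prime implicants: --001, -000-, -1-01, 011-1, 10110

011-1, 10110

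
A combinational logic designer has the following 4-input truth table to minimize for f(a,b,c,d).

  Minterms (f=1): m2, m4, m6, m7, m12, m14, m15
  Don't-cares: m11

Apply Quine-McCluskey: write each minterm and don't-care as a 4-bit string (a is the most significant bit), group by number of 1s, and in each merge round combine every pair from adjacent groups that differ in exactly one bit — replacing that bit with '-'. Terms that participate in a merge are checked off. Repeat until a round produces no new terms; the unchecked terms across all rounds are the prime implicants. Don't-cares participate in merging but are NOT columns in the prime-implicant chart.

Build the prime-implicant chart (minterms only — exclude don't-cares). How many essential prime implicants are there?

size-2^0 implicants → 0010(✓)  0100(✓)  0110(✓)  0111(✓)  1011(✓)  1100(✓)  1110(✓)  1111(✓)
size-2^1 implicants → -100(✓)  -110(✓)  -111(✓)  0-10  01-0(✓)  011-(✓)  1-11  11-0(✓)  111-(✓)
size-2^2 implicants → -1-0  -11-
Unchecked terms (primes): -1-0, -11-, 0-10, 1-11
Minterm coverage:
  m2 ⊆ 0-10 [E]
  m4 ⊆ -1-0 [E]
  m6 ⊆ -1-0,-11-,0-10
  m7 ⊆ -11- [E]
  m12 ⊆ -1-0 [E]
  m14 ⊆ -1-0,-11-
  m15 ⊆ -11-,1-11
E = {-1-0, -11-, 0-10}

3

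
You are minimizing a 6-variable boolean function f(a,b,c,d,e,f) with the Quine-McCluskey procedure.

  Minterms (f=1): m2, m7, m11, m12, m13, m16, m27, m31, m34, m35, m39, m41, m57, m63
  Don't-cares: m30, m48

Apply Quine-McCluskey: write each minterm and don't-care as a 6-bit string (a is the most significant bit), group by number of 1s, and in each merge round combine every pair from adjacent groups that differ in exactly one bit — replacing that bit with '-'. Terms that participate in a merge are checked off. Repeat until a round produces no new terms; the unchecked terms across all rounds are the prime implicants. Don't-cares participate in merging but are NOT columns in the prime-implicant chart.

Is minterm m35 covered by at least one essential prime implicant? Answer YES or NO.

size-2^0 implicants → 000010(✓)  000111(✓)  001011(✓)  001100(✓)  001101(✓)  010000(✓)  011011(✓)  011110(✓)  011111(✓)  100010(✓)  100011(✓)  100111(✓)  101001(✓)  110000(✓)  111001(✓)  111111(✓)
size-2^1 implicants → -00010  -00111  -10000  -11111  0-1011  00110-  011-11  01111-  1-1001  100-11  10001-
Unchecked terms (primes): -00010, -00111, -10000, -11111, 0-1011, 00110-, 011-11, 01111-, 1-1001, 100-11, 10001-
Minterm coverage:
  m2 ⊆ -00010 [E]
  m7 ⊆ -00111 [E]
  m11 ⊆ 0-1011 [E]
  m12 ⊆ 00110- [E]
  m13 ⊆ 00110- [E]
  m16 ⊆ -10000 [E]
  m27 ⊆ 0-1011,011-11
  m31 ⊆ -11111,011-11,01111-
  m34 ⊆ -00010,10001-
  m35 ⊆ 100-11,10001-
  m39 ⊆ -00111,100-11
  m41 ⊆ 1-1001 [E]
  m57 ⊆ 1-1001 [E]
  m63 ⊆ -11111 [E]
E = {-00010, -00111, -10000, -11111, 0-1011, 00110-, 1-1001}

NO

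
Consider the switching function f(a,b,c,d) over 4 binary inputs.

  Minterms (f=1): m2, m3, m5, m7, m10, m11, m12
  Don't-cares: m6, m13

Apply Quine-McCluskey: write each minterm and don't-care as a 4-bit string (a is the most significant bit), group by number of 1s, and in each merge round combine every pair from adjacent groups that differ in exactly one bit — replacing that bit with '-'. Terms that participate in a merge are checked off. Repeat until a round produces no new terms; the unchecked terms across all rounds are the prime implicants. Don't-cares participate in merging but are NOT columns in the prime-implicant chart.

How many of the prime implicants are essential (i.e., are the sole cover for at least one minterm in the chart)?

2

[col 0] 0010*, 0011*, 0101*, 0110*, 0111*, 1010*, 1011*, 1100*, 1101*
[col 1] -010*, -011*, -101, 0-10*, 0-11*, 001-*, 01-1, 011-*, 101-*, 110-
[col 2] -01-, 0-1-
Prime implicants: -01-, -101, 0-1-, 01-1, 110-
PI chart (minterm → PIs covering it):
  2 | -01-,0-1-
  3 | -01-,0-1-
  5 | -101,01-1
  7 | 0-1-,01-1
  10 | -01-  (sole → essential)
  11 | -01-  (sole → essential)
  12 | 110-  (sole → essential)
Essential prime implicants: -01-, 110-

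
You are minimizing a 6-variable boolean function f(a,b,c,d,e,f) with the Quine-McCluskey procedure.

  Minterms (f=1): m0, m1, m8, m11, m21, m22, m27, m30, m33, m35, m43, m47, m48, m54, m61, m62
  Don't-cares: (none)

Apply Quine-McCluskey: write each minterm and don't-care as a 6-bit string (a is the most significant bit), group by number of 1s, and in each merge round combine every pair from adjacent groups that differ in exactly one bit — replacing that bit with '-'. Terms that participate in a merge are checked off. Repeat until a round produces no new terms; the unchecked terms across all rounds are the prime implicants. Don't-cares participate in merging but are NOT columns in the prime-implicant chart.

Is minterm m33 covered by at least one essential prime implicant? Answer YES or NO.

Round 0: 000000✓ 000001✓ 001000✓ 001011✓ 010101 010110✓ 011011✓ 011110✓ 100001✓ 100011✓ 101011✓ 101111✓ 110000 110110✓ 111101 111110✓
Round 1: -00001 -01011 -10110✓ -11110✓ 0-1011 00-000 00000- 01-110✓ 10-011 1000-1 101-11 11-110✓
Round 2: -1-110
PIs = {-00001, -01011, -1-110, 0-1011, 00-000, 00000-, 010101, 10-011, 1000-1, 101-11, 110000, 111101}
Coverage chart:
  m0: 00-000,00000-
  m1: -00001,00000-
  m8: 00-000 ←essential
  m11: -01011,0-1011
  m21: 010101 ←essential
  m22: -1-110 ←essential
  m27: 0-1011 ←essential
  m30: -1-110 ←essential
  m33: -00001,1000-1
  m35: 10-011,1000-1
  m43: -01011,10-011,101-11
  m47: 101-11 ←essential
  m48: 110000 ←essential
  m54: -1-110 ←essential
  m61: 111101 ←essential
  m62: -1-110 ←essential
Essential: -1-110, 0-1011, 00-000, 010101, 101-11, 110000, 111101

NO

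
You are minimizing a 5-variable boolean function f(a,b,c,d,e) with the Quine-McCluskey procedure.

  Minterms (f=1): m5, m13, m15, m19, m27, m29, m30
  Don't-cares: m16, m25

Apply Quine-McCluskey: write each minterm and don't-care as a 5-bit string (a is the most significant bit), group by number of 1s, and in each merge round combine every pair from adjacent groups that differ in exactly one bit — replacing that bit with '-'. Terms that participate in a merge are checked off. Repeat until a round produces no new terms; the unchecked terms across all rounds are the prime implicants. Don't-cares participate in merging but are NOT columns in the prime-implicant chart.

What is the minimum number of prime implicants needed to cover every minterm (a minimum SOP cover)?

size-2^0 implicants → 00101(✓)  01101(✓)  01111(✓)  10000  10011(✓)  11001(✓)  11011(✓)  11101(✓)  11110
size-2^1 implicants → -1101  0-101  011-1  1-011  11-01  110-1
Unchecked terms (primes): -1101, 0-101, 011-1, 1-011, 10000, 11-01, 110-1, 11110
Minterm coverage:
  m5 ⊆ 0-101 [E]
  m13 ⊆ -1101,0-101,011-1
  m15 ⊆ 011-1 [E]
  m19 ⊆ 1-011 [E]
  m27 ⊆ 1-011,110-1
  m29 ⊆ -1101,11-01
  m30 ⊆ 11110 [E]
E = {0-101, 011-1, 1-011, 11110}
Petrick residual → -1101
Cover = bcd'e + a'cd'e + a'bce + ac'de + abcde'  |cover|=5

5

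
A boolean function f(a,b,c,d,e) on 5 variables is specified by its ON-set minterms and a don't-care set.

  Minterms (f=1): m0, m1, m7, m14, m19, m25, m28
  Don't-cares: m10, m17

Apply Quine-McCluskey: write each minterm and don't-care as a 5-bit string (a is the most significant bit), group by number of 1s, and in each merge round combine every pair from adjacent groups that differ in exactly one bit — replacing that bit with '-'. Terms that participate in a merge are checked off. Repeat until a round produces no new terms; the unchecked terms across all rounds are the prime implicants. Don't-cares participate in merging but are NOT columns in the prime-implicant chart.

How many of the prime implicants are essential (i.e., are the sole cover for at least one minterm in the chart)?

Round 0: 00000✓ 00001✓ 00111 01010✓ 01110✓ 10001✓ 10011✓ 11001✓ 11100
Round 1: -0001 0000- 01-10 1-001 100-1
PIs = {-0001, 0000-, 00111, 01-10, 1-001, 100-1, 11100}
Coverage chart:
  m0: 0000- ←essential
  m1: -0001,0000-
  m7: 00111 ←essential
  m14: 01-10 ←essential
  m19: 100-1 ←essential
  m25: 1-001 ←essential
  m28: 11100 ←essential
Essential: 0000-, 00111, 01-10, 1-001, 100-1, 11100

6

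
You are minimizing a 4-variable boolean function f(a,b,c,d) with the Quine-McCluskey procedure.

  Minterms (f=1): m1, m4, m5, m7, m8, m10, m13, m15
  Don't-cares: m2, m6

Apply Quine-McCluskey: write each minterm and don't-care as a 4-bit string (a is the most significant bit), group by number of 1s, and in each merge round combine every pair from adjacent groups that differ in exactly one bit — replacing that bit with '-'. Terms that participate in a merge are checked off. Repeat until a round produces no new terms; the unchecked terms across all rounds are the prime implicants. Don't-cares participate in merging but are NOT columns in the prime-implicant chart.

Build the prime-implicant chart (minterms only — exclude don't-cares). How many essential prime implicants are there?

Round 0: 0001✓ 0010✓ 0100✓ 0101✓ 0110✓ 0111✓ 1000✓ 1010✓ 1101✓ 1111✓
Round 1: -010 -101✓ -111✓ 0-01 0-10 01-0✓ 01-1✓ 010-✓ 011-✓ 10-0 11-1✓
Round 2: -1-1 01--
PIs = {-010, -1-1, 0-01, 0-10, 01--, 10-0}
Coverage chart:
  m1: 0-01 ←essential
  m4: 01-- ←essential
  m5: -1-1,0-01,01--
  m7: -1-1,01--
  m8: 10-0 ←essential
  m10: -010,10-0
  m13: -1-1 ←essential
  m15: -1-1 ←essential
Essential: -1-1, 0-01, 01--, 10-0

4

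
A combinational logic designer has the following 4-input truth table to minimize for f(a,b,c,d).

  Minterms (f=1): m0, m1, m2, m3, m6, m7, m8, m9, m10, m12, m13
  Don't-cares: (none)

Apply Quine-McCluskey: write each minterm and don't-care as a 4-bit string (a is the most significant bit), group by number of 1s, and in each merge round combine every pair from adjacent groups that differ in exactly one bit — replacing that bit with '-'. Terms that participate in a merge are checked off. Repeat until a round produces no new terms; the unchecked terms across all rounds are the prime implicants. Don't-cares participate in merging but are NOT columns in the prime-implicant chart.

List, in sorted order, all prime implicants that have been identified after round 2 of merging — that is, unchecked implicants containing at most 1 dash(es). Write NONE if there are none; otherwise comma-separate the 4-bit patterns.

size-2^0 implicants → 0000(✓)  0001(✓)  0010(✓)  0011(✓)  0110(✓)  0111(✓)  1000(✓)  1001(✓)  1010(✓)  1100(✓)  1101(✓)
size-2^1 implicants → -000(✓)  -001(✓)  -010(✓)  0-10(✓)  0-11(✓)  00-0(✓)  00-1(✓)  000-(✓)  001-(✓)  011-(✓)  1-00(✓)  1-01(✓)  10-0(✓)  100-(✓)  110-(✓)
size-2^2 implicants → -0-0  -00-  0-1-  00--  1-0-
Unchecked terms (primes): -0-0, -00-, 0-1-, 00--, 1-0-

NONE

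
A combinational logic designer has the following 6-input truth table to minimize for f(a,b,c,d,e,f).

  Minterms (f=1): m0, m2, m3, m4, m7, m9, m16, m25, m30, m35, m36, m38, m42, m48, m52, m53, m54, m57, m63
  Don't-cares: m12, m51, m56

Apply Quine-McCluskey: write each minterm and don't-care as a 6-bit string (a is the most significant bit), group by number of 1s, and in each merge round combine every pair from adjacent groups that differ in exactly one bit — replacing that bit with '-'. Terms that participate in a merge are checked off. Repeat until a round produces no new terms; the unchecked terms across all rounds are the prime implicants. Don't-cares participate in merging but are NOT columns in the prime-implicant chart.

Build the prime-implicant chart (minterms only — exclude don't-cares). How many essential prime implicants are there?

7

[col 0] 000000*, 000010*, 000011*, 000100*, 000111*, 001001*, 001100*, 010000*, 011001*, 011110, 100011*, 100100*, 100110*, 101010, 110000*, 110011*, 110100*, 110101*, 110110*, 111000*, 111001*, 111111
[col 1] -00011, -00100, -10000, -11001, 0-0000, 0-1001, 00-100, 000-00, 000-11, 0000-0, 00001-, 1-0011, 1-0100*, 1-0110*, 1001-0*, 11-000, 110-00, 1101-0*, 11010-, 11100-
[col 2] 1-01-0
Prime implicants: -00011, -00100, -10000, -11001, 0-0000, 0-1001, 00-100, 000-00, 000-11, 0000-0, 00001-, 011110, 1-0011, 1-01-0, 101010, 11-000, 110-00, 11010-, 11100-, 111111
PI chart (minterm → PIs covering it):
  0 | 0-0000,000-00,0000-0
  2 | 0000-0,00001-
  3 | -00011,000-11,00001-
  4 | -00100,00-100,000-00
  7 | 000-11  (sole → essential)
  9 | 0-1001  (sole → essential)
  16 | -10000,0-0000
  25 | -11001,0-1001
  30 | 011110  (sole → essential)
  35 | -00011,1-0011
  36 | -00100,1-01-0
  38 | 1-01-0  (sole → essential)
  42 | 101010  (sole → essential)
  48 | -10000,11-000,110-00
  52 | 1-01-0,110-00,11010-
  53 | 11010-  (sole → essential)
  54 | 1-01-0  (sole → essential)
  57 | -11001,11100-
  63 | 111111  (sole → essential)
Essential prime implicants: 0-1001, 000-11, 011110, 1-01-0, 101010, 11010-, 111111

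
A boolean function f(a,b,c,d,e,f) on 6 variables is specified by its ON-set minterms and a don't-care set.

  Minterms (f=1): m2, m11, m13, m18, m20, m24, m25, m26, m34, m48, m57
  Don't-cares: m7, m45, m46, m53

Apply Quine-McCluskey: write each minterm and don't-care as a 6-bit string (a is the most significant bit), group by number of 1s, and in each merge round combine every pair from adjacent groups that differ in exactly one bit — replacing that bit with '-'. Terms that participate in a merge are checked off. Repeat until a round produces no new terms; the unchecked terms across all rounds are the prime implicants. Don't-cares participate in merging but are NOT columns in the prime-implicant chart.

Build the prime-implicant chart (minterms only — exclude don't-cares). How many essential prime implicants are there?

6

[col 0] 000010*, 000111, 001011, 001101*, 010010*, 010100, 011000*, 011001*, 011010*, 100010*, 101101*, 101110, 110000, 110101, 111001*
[col 1] -00010, -01101, -11001, 0-0010, 01-010, 0110-0, 01100-
Prime implicants: -00010, -01101, -11001, 0-0010, 000111, 001011, 01-010, 010100, 0110-0, 01100-, 101110, 110000, 110101
PI chart (minterm → PIs covering it):
  2 | -00010,0-0010
  11 | 001011  (sole → essential)
  13 | -01101  (sole → essential)
  18 | 0-0010,01-010
  20 | 010100  (sole → essential)
  24 | 0110-0,01100-
  25 | -11001,01100-
  26 | 01-010,0110-0
  34 | -00010  (sole → essential)
  48 | 110000  (sole → essential)
  57 | -11001  (sole → essential)
Essential prime implicants: -00010, -01101, -11001, 001011, 010100, 110000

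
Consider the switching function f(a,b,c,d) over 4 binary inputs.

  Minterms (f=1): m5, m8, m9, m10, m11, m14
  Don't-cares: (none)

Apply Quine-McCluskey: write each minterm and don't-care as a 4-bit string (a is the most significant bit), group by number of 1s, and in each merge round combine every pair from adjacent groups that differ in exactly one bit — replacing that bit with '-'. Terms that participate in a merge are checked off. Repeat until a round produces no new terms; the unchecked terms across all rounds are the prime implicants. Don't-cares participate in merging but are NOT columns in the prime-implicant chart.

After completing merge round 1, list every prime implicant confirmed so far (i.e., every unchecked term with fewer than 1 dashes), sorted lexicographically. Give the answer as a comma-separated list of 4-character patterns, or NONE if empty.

0101

Round 0: 0101 1000✓ 1001✓ 1010✓ 1011✓ 1110✓
Round 1: 1-10 10-0✓ 10-1✓ 100-✓ 101-✓
Round 2: 10--
PIs = {0101, 1-10, 10--}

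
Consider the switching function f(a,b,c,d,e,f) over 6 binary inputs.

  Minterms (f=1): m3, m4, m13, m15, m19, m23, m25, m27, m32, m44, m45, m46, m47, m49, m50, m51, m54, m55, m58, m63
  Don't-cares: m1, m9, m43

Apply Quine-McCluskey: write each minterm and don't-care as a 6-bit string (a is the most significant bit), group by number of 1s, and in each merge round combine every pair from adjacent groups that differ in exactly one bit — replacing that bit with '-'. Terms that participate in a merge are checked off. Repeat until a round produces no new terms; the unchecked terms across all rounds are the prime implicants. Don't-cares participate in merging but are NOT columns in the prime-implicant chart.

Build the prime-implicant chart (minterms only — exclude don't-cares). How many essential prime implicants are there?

[col 0] 000001*, 000011*, 000100, 001001*, 001101*, 001111*, 010011*, 010111*, 011001*, 011011*, 100000, 101011*, 101100*, 101101*, 101110*, 101111*, 110001*, 110010*, 110011*, 110110*, 110111*, 111010*, 111111*
[col 1] -01101*, -01111*, -10011*, -10111*, 0-0011, 0-1001, 00-001, 0000-1, 001-01, 0011-1*, 01-011, 010-11*, 0110-1, 1-1111, 101-11, 1011-0*, 1011-1*, 10110-*, 10111-*, 11-010, 11-111, 110-10*, 110-11*, 1100-1, 11001-*, 11011-*
[col 2] -011-1, -10-11, 1011--, 110-1-
Prime implicants: -011-1, -10-11, 0-0011, 0-1001, 00-001, 0000-1, 000100, 001-01, 01-011, 0110-1, 1-1111, 100000, 101-11, 1011--, 11-010, 11-111, 110-1-, 1100-1
PI chart (minterm → PIs covering it):
  3 | 0-0011,0000-1
  4 | 000100  (sole → essential)
  13 | -011-1,001-01
  15 | -011-1  (sole → essential)
  19 | -10-11,0-0011,01-011
  23 | -10-11  (sole → essential)
  25 | 0-1001,0110-1
  27 | 01-011,0110-1
  32 | 100000  (sole → essential)
  44 | 1011--  (sole → essential)
  45 | -011-1,1011--
  46 | 1011--  (sole → essential)
  47 | -011-1,1-1111,101-11,1011--
  49 | 1100-1  (sole → essential)
  50 | 11-010,110-1-
  51 | -10-11,110-1-,1100-1
  54 | 110-1-  (sole → essential)
  55 | -10-11,11-111,110-1-
  58 | 11-010  (sole → essential)
  63 | 1-1111,11-111
Essential prime implicants: -011-1, -10-11, 000100, 100000, 1011--, 11-010, 110-1-, 1100-1

8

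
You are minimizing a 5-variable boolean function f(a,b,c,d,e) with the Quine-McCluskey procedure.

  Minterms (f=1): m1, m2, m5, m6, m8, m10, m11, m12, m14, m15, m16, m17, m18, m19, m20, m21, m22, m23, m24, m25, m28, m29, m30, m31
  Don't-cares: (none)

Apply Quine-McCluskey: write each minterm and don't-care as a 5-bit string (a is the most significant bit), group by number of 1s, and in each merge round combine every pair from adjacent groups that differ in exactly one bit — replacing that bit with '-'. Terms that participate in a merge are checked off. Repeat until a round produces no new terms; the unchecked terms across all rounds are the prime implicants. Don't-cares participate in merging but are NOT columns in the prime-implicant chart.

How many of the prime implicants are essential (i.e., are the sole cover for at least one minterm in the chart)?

Round 0: 00001✓ 00010✓ 00101✓ 00110✓ 01000✓ 01010✓ 01011✓ 01100✓ 01110✓ 01111✓ 10000✓ 10001✓ 10010✓ 10011✓ 10100✓ 10101✓ 10110✓ 10111✓ 11000✓ 11001✓ 11100✓ 11101✓ 11110✓ 11111✓
Round 1: -0001✓ -0010✓ -0101✓ -0110✓ -1000✓ -1100✓ -1110✓ -1111✓ 0-010✓ 0-110✓ 00-01✓ 00-10✓ 01-00✓ 01-10✓ 01-11✓ 010-0✓ 0101-✓ 011-0✓ 0111-✓ 1-000✓ 1-001✓ 1-100✓ 1-101✓ 1-110✓ 1-111✓ 10-00✓ 10-01✓ 10-10✓ 10-11✓ 100-0✓ 100-1✓ 1000-✓ 1001-✓ 101-0✓ 101-1✓ 1010-✓ 1011-✓ 11-00✓ 11-01✓ 1100-✓ 111-0✓ 111-1✓ 1110-✓ 1111-✓
Round 2: --110 -0-01 -0-10 -1-00 -11-0 -111- 0--10 01--0 01-1- 1--00✓ 1--01✓ 1-00-✓ 1-1-0✓ 1-1-1✓ 1-10-✓ 1-11-✓ 10--0✓ 10--1✓ 10-0-✓ 10-1-✓ 100--✓ 101--✓ 11-0-✓ 111--✓
Round 3: 1--0- 1-1-- 10---
PIs = {--110, -0-01, -0-10, -1-00, -11-0, -111-, 0--10, 01--0, 01-1-, 1--0-, 1-1--, 10---}
Coverage chart:
  m1: -0-01 ←essential
  m2: -0-10,0--10
  m5: -0-01 ←essential
  m6: --110,-0-10,0--10
  m8: -1-00,01--0
  m10: 0--10,01--0,01-1-
  m11: 01-1- ←essential
  m12: -1-00,-11-0,01--0
  m14: --110,-11-0,-111-,0--10,01--0,01-1-
  m15: -111-,01-1-
  m16: 1--0-,10---
  m17: -0-01,1--0-,10---
  m18: -0-10,10---
  m19: 10--- ←essential
  m20: 1--0-,1-1--,10---
  m21: -0-01,1--0-,1-1--,10---
  m22: --110,-0-10,1-1--,10---
  m23: 1-1--,10---
  m24: -1-00,1--0-
  m25: 1--0- ←essential
  m28: -1-00,-11-0,1--0-,1-1--
  m29: 1--0-,1-1--
  m30: --110,-11-0,-111-,1-1--
  m31: -111-,1-1--
Essential: -0-01, 01-1-, 1--0-, 10---

4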